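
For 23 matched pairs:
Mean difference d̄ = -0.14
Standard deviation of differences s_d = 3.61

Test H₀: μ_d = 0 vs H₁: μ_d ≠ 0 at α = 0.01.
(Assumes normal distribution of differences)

df = n - 1 = 22
SE = s_d/√n = 3.61/√23 = 0.7527
t = d̄/SE = -0.14/0.7527 = -0.1860
Critical value: t_{0.005,22} = ±2.819
p-value ≈ 0.8541
Decision: fail to reject H₀

Answer: t = -0.1860, fail to reject H₀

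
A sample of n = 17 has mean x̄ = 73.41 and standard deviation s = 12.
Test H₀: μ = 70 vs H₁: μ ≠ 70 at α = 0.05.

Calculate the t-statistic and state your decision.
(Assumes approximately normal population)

Answer: t = 1.1717, fail to reject H₀

Derivation:
df = n - 1 = 16
SE = s/√n = 12/√17 = 2.9104
t = (x̄ - μ₀)/SE = (73.41 - 70)/2.9104 = 1.1717
Critical value: t_{0.025,16} = ±2.120
p-value ≈ 0.2585
Decision: fail to reject H₀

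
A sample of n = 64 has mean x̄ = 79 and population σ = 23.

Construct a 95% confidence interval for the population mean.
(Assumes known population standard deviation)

Confidence level: 95%, α = 0.05
z_0.025 = 1.960
SE = σ/√n = 23/√64 = 2.8750
Margin of error = 1.960 × 2.8750 = 5.6350
CI: x̄ ± margin = 79 ± 5.6350
CI: (73.3650, 84.6350)

Answer: (73.3650, 84.6350)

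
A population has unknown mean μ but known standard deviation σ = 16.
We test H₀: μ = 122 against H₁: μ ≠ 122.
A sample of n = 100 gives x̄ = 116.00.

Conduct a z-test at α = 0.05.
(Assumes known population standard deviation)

Answer: z = -3.7500, reject H₀

Derivation:
Standard error: SE = σ/√n = 16/√100 = 1.6000
z-statistic: z = (x̄ - μ₀)/SE = (116.00 - 122)/1.6000 = -3.7500
Critical value: ±1.960
p-value = 0.0002
Decision: reject H₀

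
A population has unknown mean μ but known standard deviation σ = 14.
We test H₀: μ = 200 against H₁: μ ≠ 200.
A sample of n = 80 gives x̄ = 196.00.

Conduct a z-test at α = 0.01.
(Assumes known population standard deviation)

Standard error: SE = σ/√n = 14/√80 = 1.5652
z-statistic: z = (x̄ - μ₀)/SE = (196.00 - 200)/1.5652 = -2.5556
Critical value: ±2.576
p-value = 0.0106
Decision: fail to reject H₀

Answer: z = -2.5556, fail to reject H₀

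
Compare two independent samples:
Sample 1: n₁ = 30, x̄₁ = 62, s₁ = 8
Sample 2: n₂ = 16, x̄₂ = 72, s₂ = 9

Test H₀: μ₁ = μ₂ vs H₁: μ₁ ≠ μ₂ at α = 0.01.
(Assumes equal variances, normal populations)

Pooled variance: s²_p = [29×8² + 15×9²]/(44) = 69.7955
s_p = 8.3544
SE = s_p×√(1/n₁ + 1/n₂) = 8.3544×√(1/30 + 1/16) = 2.5863
t = (x̄₁ - x̄₂)/SE = (62 - 72)/2.5863 = -3.8665
df = 44, t-critical = ±2.692
Decision: reject H₀

Answer: t = -3.8665, reject H₀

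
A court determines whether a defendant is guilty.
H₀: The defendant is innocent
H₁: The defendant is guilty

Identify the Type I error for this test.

Answer: Convicting an innocent person

Derivation:
A Type I error (probability α) occurs when we reject a true H₀.
A Type II error (probability β) occurs when we fail to reject a false H₀.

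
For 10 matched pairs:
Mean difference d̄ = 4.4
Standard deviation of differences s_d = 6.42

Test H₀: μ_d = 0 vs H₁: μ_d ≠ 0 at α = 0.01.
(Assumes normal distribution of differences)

df = n - 1 = 9
SE = s_d/√n = 6.42/√10 = 2.0302
t = d̄/SE = 4.4/2.0302 = 2.1673
Critical value: t_{0.005,9} = ±3.250
p-value ≈ 0.0584
Decision: fail to reject H₀

Answer: t = 2.1673, fail to reject H₀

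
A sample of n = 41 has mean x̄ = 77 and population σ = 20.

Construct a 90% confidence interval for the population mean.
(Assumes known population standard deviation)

Answer: (71.8618, 82.1382)

Derivation:
Confidence level: 90%, α = 0.1
z_0.05 = 1.645
SE = σ/√n = 20/√41 = 3.1235
Margin of error = 1.645 × 3.1235 = 5.1382
CI: x̄ ± margin = 77 ± 5.1382
CI: (71.8618, 82.1382)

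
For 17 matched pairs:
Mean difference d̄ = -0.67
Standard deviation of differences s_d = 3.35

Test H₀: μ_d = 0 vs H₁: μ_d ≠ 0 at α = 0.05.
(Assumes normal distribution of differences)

df = n - 1 = 16
SE = s_d/√n = 3.35/√17 = 0.8125
t = d̄/SE = -0.67/0.8125 = -0.8246
Critical value: t_{0.025,16} = ±2.120
p-value ≈ 0.4217
Decision: fail to reject H₀

Answer: t = -0.8246, fail to reject H₀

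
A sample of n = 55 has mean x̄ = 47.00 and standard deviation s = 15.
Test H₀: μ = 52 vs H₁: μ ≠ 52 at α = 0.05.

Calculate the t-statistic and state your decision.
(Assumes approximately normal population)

Answer: t = -2.4721, reject H₀

Derivation:
df = n - 1 = 54
SE = s/√n = 15/√55 = 2.0226
t = (x̄ - μ₀)/SE = (47.00 - 52)/2.0226 = -2.4721
Critical value: t_{0.025,54} = ±2.005
p-value ≈ 0.0166
Decision: reject H₀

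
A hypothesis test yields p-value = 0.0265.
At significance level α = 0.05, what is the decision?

Compare p-value to α:
0.0265 < 0.05
Decision: reject H₀

Answer: reject H₀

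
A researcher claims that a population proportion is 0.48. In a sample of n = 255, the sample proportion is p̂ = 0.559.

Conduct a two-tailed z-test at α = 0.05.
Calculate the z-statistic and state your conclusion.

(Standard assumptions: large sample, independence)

H₀: p = 0.48, H₁: p ≠ 0.48
Standard error: SE = √(p₀(1-p₀)/n) = √(0.48×0.52/255) = 0.031286
z-statistic: z = (p̂ - p₀)/SE = (0.559 - 0.48)/0.031286 = 2.5251
Critical value: z_0.025 = ±1.960
p-value = 0.0116
Decision: reject H₀ at α = 0.05

Answer: z = 2.5251, reject H₀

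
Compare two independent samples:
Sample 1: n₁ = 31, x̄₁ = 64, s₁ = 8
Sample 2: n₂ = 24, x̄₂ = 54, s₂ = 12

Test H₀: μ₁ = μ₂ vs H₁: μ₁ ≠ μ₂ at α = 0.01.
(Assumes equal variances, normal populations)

Pooled variance: s²_p = [30×8² + 23×12²]/(53) = 98.7170
s_p = 9.9356
SE = s_p×√(1/n₁ + 1/n₂) = 9.9356×√(1/31 + 1/24) = 2.7014
t = (x̄₁ - x̄₂)/SE = (64 - 54)/2.7014 = 3.7018
df = 53, t-critical = ±2.672
Decision: reject H₀

Answer: t = 3.7018, reject H₀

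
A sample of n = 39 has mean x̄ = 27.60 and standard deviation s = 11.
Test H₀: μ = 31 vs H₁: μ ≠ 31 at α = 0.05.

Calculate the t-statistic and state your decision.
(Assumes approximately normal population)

Answer: t = -1.9303, fail to reject H₀

Derivation:
df = n - 1 = 38
SE = s/√n = 11/√39 = 1.7614
t = (x̄ - μ₀)/SE = (27.60 - 31)/1.7614 = -1.9303
Critical value: t_{0.025,38} = ±2.024
p-value ≈ 0.0611
Decision: fail to reject H₀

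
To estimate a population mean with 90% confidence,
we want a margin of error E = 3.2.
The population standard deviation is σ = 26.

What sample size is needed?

z_0.05 = 1.645
n = (z×σ/E)² = (1.645×26/3.2)²
n = 178.6399
Round up: n = 179

Answer: n = 179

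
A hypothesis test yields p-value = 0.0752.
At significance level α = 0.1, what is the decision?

Answer: reject H₀

Derivation:
Compare p-value to α:
0.0752 < 0.1
Decision: reject H₀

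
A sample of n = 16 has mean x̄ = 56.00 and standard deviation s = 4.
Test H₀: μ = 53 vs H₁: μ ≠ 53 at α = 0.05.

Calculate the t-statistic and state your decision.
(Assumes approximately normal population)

df = n - 1 = 15
SE = s/√n = 4/√16 = 1.0000
t = (x̄ - μ₀)/SE = (56.00 - 53)/1.0000 = 3.0000
Critical value: t_{0.025,15} = ±2.131
p-value ≈ 0.0090
Decision: reject H₀

Answer: t = 3.0000, reject H₀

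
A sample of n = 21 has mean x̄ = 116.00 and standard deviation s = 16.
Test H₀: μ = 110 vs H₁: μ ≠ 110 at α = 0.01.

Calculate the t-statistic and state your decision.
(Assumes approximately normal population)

df = n - 1 = 20
SE = s/√n = 16/√21 = 3.4915
t = (x̄ - μ₀)/SE = (116.00 - 110)/3.4915 = 1.7185
Critical value: t_{0.005,20} = ±2.845
p-value ≈ 0.1011
Decision: fail to reject H₀

Answer: t = 1.7185, fail to reject H₀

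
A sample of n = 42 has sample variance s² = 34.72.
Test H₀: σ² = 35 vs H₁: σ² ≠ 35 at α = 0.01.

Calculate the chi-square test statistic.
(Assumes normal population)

Answer: χ² = 40.6720, fail to reject H₀

Derivation:
df = n - 1 = 41
χ² = (n-1)s²/σ₀² = 41×34.72/35 = 40.6720
Critical values: χ²_{0.995,41} = 21.421, χ²_{0.005,41} = 68.053
Rejection region: χ² < 21.421 or χ² > 68.053
Decision: fail to reject H₀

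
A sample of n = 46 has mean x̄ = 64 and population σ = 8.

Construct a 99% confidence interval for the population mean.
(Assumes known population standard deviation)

Confidence level: 99%, α = 0.01
z_0.005 = 2.576
SE = σ/√n = 8/√46 = 1.1795
Margin of error = 2.576 × 1.1795 = 3.0384
CI: x̄ ± margin = 64 ± 3.0384
CI: (60.9616, 67.0384)

Answer: (60.9616, 67.0384)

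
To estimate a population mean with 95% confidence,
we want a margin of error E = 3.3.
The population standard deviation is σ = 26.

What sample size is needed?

Answer: n = 239

Derivation:
z_0.025 = 1.960
n = (z×σ/E)² = (1.960×26/3.3)²
n = 238.4685
Round up: n = 239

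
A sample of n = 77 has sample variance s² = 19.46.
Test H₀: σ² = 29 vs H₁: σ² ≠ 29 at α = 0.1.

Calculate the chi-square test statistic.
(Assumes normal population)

df = n - 1 = 76
χ² = (n-1)s²/σ₀² = 76×19.46/29 = 50.9986
Critical values: χ²_{0.95,76} = 56.920, χ²_{0.05,76} = 97.351
Rejection region: χ² < 56.920 or χ² > 97.351
Decision: reject H₀

Answer: χ² = 50.9986, reject H₀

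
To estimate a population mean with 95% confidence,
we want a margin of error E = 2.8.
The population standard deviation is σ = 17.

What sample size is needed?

Answer: n = 142

Derivation:
z_0.025 = 1.960
n = (z×σ/E)² = (1.960×17/2.8)²
n = 141.6100
Round up: n = 142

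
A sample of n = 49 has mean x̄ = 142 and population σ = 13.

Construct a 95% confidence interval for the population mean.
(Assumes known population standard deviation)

Answer: (138.3601, 145.6399)

Derivation:
Confidence level: 95%, α = 0.05
z_0.025 = 1.960
SE = σ/√n = 13/√49 = 1.8571
Margin of error = 1.960 × 1.8571 = 3.6399
CI: x̄ ± margin = 142 ± 3.6399
CI: (138.3601, 145.6399)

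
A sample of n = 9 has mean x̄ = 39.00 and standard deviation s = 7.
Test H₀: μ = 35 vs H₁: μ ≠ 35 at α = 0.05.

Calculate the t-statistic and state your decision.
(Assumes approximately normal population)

Answer: t = 1.7143, fail to reject H₀

Derivation:
df = n - 1 = 8
SE = s/√n = 7/√9 = 2.3333
t = (x̄ - μ₀)/SE = (39.00 - 35)/2.3333 = 1.7143
Critical value: t_{0.025,8} = ±2.306
p-value ≈ 0.1248
Decision: fail to reject H₀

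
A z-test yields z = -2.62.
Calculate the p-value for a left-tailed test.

Answer: p-value ≈ 0.0044

Derivation:
For z = -2.62:
p = P(Z < -2.62) = Φ(-2.62) = 0.0044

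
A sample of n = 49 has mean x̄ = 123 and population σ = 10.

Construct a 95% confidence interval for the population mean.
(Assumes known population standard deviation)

Confidence level: 95%, α = 0.05
z_0.025 = 1.960
SE = σ/√n = 10/√49 = 1.4286
Margin of error = 1.960 × 1.4286 = 2.8001
CI: x̄ ± margin = 123 ± 2.8001
CI: (120.1999, 125.8001)

Answer: (120.1999, 125.8001)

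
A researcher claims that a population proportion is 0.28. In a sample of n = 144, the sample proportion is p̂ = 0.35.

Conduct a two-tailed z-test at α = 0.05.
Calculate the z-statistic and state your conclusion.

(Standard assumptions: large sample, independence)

H₀: p = 0.28, H₁: p ≠ 0.28
Standard error: SE = √(p₀(1-p₀)/n) = √(0.28×0.72/144) = 0.037417
z-statistic: z = (p̂ - p₀)/SE = (0.35 - 0.28)/0.037417 = 1.8708
Critical value: z_0.025 = ±1.960
p-value = 0.0614
Decision: fail to reject H₀ at α = 0.05

Answer: z = 1.8708, fail to reject H₀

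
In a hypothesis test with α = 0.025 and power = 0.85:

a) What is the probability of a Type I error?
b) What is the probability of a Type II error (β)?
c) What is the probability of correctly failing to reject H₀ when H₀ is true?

Answer: a) 0.025, b) 0.15, c) 0.975

Derivation:
a) Type I error probability = α = 0.025
b) Power = P(reject H₀ | H₁ true) = 1 - β = 0.85, so Type II error probability = β = 1 - Power = 0.15
c) P(fail to reject H₀ | H₀ true) = 1 - α = 0.975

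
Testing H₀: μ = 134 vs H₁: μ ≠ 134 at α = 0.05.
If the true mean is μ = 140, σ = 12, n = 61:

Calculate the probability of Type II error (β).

Answer: β ≈ 0.0259

Derivation:
SE = σ/√n = 12/√61 = 1.5364
Critical values: μ₀ ± z_0.025×SE = 134 ± 1.960×1.5364
Acceptance region: (130.9887, 137.0113)
Under H₁ (μ = 140): z_high = (137.0113 - 140)/1.5364 = -1.9453, z_low = (130.9887 - 140)/1.5364 = -5.8652
β = P(not reject | H₁) = Φ(-1.9453) - Φ(-5.8652) ≈ 0.0259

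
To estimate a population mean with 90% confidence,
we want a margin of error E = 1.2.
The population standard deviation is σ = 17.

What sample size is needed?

z_0.05 = 1.645
n = (z×σ/E)² = (1.645×17/1.2)²
n = 543.0842
Round up: n = 544

Answer: n = 544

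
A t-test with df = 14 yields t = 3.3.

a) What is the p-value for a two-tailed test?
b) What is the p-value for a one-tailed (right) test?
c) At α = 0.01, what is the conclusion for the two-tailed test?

Using t-distribution with df = 14:
a) Two-tailed: p = 2×P(T > 3.3) = 0.0053
b) One-tailed: p = P(T > 3.3) = 0.0026
c) 0.0053 < 0.01, reject H₀

Answer: a) 0.0053, b) 0.0026, c) reject H₀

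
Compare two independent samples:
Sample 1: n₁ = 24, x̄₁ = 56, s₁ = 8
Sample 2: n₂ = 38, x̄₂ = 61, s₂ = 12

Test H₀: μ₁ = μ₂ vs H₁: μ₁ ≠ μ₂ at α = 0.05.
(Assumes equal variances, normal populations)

Pooled variance: s²_p = [23×8² + 37×12²]/(60) = 113.3333
s_p = 10.6458
SE = s_p×√(1/n₁ + 1/n₂) = 10.6458×√(1/24 + 1/38) = 2.7757
t = (x̄₁ - x̄₂)/SE = (56 - 61)/2.7757 = -1.8013
df = 60, t-critical = ±2.000
Decision: fail to reject H₀

Answer: t = -1.8013, fail to reject H₀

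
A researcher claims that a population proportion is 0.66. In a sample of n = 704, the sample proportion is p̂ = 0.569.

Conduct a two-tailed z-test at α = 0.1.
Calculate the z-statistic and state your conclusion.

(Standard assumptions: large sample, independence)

Answer: z = -5.0969, reject H₀

Derivation:
H₀: p = 0.66, H₁: p ≠ 0.66
Standard error: SE = √(p₀(1-p₀)/n) = √(0.66×0.34/704) = 0.017854
z-statistic: z = (p̂ - p₀)/SE = (0.569 - 0.66)/0.017854 = -5.0969
Critical value: z_0.05 = ±1.645
p-value < 0.0001
Decision: reject H₀ at α = 0.1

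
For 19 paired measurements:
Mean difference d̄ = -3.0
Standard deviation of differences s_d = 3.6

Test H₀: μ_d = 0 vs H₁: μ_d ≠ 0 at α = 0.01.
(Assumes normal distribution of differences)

df = n - 1 = 18
SE = s_d/√n = 3.6/√19 = 0.8259
t = d̄/SE = -3.0/0.8259 = -3.6324
Critical value: t_{0.005,18} = ±2.878
p-value ≈ 0.0019
Decision: reject H₀

Answer: t = -3.6324, reject H₀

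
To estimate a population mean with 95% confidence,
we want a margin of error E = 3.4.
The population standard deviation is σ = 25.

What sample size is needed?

Answer: n = 208

Derivation:
z_0.025 = 1.960
n = (z×σ/E)² = (1.960×25/3.4)²
n = 207.6990
Round up: n = 208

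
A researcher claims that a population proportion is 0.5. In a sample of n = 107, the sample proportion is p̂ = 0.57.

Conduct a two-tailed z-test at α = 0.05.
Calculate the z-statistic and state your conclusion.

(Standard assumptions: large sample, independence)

Answer: z = 1.4482, fail to reject H₀

Derivation:
H₀: p = 0.5, H₁: p ≠ 0.5
Standard error: SE = √(p₀(1-p₀)/n) = √(0.5×0.5/107) = 0.048337
z-statistic: z = (p̂ - p₀)/SE = (0.57 - 0.5)/0.048337 = 1.4482
Critical value: z_0.025 = ±1.960
p-value = 0.1476
Decision: fail to reject H₀ at α = 0.05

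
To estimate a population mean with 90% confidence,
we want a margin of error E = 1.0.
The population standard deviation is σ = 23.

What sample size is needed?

Answer: n = 1432

Derivation:
z_0.05 = 1.645
n = (z×σ/E)² = (1.645×23/1.0)²
n = 1431.4872
Round up: n = 1432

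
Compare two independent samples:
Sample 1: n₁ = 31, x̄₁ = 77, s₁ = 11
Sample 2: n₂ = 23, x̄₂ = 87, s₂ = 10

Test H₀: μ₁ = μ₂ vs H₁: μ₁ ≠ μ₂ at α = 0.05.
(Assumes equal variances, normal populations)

Pooled variance: s²_p = [30×11² + 22×10²]/(52) = 112.1154
s_p = 10.5885
SE = s_p×√(1/n₁ + 1/n₂) = 10.5885×√(1/31 + 1/23) = 2.9140
t = (x̄₁ - x̄₂)/SE = (77 - 87)/2.9140 = -3.4317
df = 52, t-critical = ±2.007
Decision: reject H₀

Answer: t = -3.4317, reject H₀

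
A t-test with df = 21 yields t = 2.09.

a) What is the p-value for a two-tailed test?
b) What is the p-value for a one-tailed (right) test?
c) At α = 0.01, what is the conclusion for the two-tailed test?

Using t-distribution with df = 21:
a) Two-tailed: p = 2×P(T > 2.09) = 0.0490
b) One-tailed: p = P(T > 2.09) = 0.0245
c) 0.0490 ≥ 0.01, fail to reject H₀

Answer: a) 0.0490, b) 0.0245, c) fail to reject H₀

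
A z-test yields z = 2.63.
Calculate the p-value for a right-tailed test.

Answer: p-value ≈ 0.0043

Derivation:
For z = 2.63:
p = P(Z > 2.63) = 1 - Φ(2.63) = 0.0043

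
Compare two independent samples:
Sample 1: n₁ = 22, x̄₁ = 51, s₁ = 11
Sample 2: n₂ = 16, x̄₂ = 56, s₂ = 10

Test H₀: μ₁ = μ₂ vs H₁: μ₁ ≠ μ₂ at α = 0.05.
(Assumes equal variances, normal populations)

Pooled variance: s²_p = [21×11² + 15×10²]/(36) = 112.2500
s_p = 10.5948
SE = s_p×√(1/n₁ + 1/n₂) = 10.5948×√(1/22 + 1/16) = 3.4811
t = (x̄₁ - x̄₂)/SE = (51 - 56)/3.4811 = -1.4363
df = 36, t-critical = ±2.028
Decision: fail to reject H₀

Answer: t = -1.4363, fail to reject H₀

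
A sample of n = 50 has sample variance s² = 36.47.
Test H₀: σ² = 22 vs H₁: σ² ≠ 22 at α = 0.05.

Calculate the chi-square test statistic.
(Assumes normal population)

df = n - 1 = 49
χ² = (n-1)s²/σ₀² = 49×36.47/22 = 81.2286
Critical values: χ²_{0.975,49} = 31.555, χ²_{0.025,49} = 70.222
Rejection region: χ² < 31.555 or χ² > 70.222
Decision: reject H₀

Answer: χ² = 81.2286, reject H₀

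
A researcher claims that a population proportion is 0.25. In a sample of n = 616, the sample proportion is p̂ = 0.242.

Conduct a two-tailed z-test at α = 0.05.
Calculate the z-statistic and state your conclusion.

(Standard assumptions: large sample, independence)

Answer: z = -0.4585, fail to reject H₀

Derivation:
H₀: p = 0.25, H₁: p ≠ 0.25
Standard error: SE = √(p₀(1-p₀)/n) = √(0.25×0.75/616) = 0.017447
z-statistic: z = (p̂ - p₀)/SE = (0.242 - 0.25)/0.017447 = -0.4585
Critical value: z_0.025 = ±1.960
p-value = 0.6466
Decision: fail to reject H₀ at α = 0.05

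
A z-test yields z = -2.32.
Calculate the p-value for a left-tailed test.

Answer: p-value ≈ 0.0102

Derivation:
For z = -2.32:
p = P(Z < -2.32) = Φ(-2.32) = 0.0102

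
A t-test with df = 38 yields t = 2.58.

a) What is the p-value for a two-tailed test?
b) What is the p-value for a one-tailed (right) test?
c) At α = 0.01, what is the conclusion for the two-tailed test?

Using t-distribution with df = 38:
a) Two-tailed: p = 2×P(T > 2.58) = 0.0139
b) One-tailed: p = P(T > 2.58) = 0.0069
c) 0.0139 ≥ 0.01, fail to reject H₀

Answer: a) 0.0139, b) 0.0069, c) fail to reject H₀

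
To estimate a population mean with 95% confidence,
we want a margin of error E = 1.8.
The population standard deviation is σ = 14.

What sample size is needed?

z_0.025 = 1.960
n = (z×σ/E)² = (1.960×14/1.8)²
n = 232.3931
Round up: n = 233

Answer: n = 233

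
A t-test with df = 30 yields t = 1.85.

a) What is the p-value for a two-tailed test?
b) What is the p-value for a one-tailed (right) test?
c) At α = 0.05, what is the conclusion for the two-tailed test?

Answer: a) 0.0742, b) 0.0371, c) fail to reject H₀

Derivation:
Using t-distribution with df = 30:
a) Two-tailed: p = 2×P(T > 1.85) = 0.0742
b) One-tailed: p = P(T > 1.85) = 0.0371
c) 0.0742 ≥ 0.05, fail to reject H₀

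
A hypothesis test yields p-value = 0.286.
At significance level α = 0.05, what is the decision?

Answer: fail to reject H₀

Derivation:
Compare p-value to α:
0.286 ≥ 0.05
Decision: fail to reject H₀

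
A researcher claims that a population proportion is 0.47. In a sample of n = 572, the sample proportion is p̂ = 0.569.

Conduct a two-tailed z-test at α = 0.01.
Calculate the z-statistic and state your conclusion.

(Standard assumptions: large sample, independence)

Answer: z = 4.7441, reject H₀

Derivation:
H₀: p = 0.47, H₁: p ≠ 0.47
Standard error: SE = √(p₀(1-p₀)/n) = √(0.47×0.53/572) = 0.020868
z-statistic: z = (p̂ - p₀)/SE = (0.569 - 0.47)/0.020868 = 4.7441
Critical value: z_0.005 = ±2.576
p-value < 0.0001
Decision: reject H₀ at α = 0.01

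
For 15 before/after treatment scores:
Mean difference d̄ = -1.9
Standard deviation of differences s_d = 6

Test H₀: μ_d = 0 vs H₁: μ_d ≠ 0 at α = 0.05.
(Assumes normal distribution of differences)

df = n - 1 = 14
SE = s_d/√n = 6/√15 = 1.5492
t = d̄/SE = -1.9/1.5492 = -1.2264
Critical value: t_{0.025,14} = ±2.145
p-value ≈ 0.2403
Decision: fail to reject H₀

Answer: t = -1.2264, fail to reject H₀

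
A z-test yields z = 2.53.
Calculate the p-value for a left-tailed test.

For z = 2.53:
p = P(Z < 2.53) = Φ(2.53) = 0.9943

Answer: p-value ≈ 0.9943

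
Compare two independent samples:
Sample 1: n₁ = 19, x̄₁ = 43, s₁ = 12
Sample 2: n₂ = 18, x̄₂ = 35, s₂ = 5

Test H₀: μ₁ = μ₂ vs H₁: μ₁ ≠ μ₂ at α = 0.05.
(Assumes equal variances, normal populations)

Pooled variance: s²_p = [18×12² + 17×5²]/(35) = 86.2000
s_p = 9.2844
SE = s_p×√(1/n₁ + 1/n₂) = 9.2844×√(1/19 + 1/18) = 3.0538
t = (x̄₁ - x̄₂)/SE = (43 - 35)/3.0538 = 2.6197
df = 35, t-critical = ±2.030
Decision: reject H₀

Answer: t = 2.6197, reject H₀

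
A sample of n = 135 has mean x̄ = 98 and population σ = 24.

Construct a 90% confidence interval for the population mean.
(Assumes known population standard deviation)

Confidence level: 90%, α = 0.1
z_0.05 = 1.645
SE = σ/√n = 24/√135 = 2.0656
Margin of error = 1.645 × 2.0656 = 3.3979
CI: x̄ ± margin = 98 ± 3.3979
CI: (94.6021, 101.3979)

Answer: (94.6021, 101.3979)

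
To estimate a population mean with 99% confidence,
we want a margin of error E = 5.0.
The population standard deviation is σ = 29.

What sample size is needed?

Answer: n = 224

Derivation:
z_0.005 = 2.576
n = (z×σ/E)² = (2.576×29/5.0)²
n = 223.2275
Round up: n = 224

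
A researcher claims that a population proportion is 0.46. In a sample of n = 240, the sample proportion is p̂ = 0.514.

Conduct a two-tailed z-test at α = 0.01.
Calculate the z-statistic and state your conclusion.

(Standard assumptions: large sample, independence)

Answer: z = 1.6785, fail to reject H₀

Derivation:
H₀: p = 0.46, H₁: p ≠ 0.46
Standard error: SE = √(p₀(1-p₀)/n) = √(0.46×0.54/240) = 0.032171
z-statistic: z = (p̂ - p₀)/SE = (0.514 - 0.46)/0.032171 = 1.6785
Critical value: z_0.005 = ±2.576
p-value = 0.0932
Decision: fail to reject H₀ at α = 0.01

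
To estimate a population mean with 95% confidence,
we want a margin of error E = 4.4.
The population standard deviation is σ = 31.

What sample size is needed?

z_0.025 = 1.960
n = (z×σ/E)² = (1.960×31/4.4)²
n = 190.6910
Round up: n = 191

Answer: n = 191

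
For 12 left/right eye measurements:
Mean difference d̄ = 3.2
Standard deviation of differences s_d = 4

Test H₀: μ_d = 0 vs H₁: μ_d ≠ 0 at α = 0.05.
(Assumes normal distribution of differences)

Answer: t = 2.7713, reject H₀

Derivation:
df = n - 1 = 11
SE = s_d/√n = 4/√12 = 1.1547
t = d̄/SE = 3.2/1.1547 = 2.7713
Critical value: t_{0.025,11} = ±2.201
p-value ≈ 0.0182
Decision: reject H₀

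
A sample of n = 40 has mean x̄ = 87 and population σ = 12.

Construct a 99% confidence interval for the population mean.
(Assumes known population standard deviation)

Confidence level: 99%, α = 0.01
z_0.005 = 2.576
SE = σ/√n = 12/√40 = 1.8974
Margin of error = 2.576 × 1.8974 = 4.8877
CI: x̄ ± margin = 87 ± 4.8877
CI: (82.1123, 91.8877)

Answer: (82.1123, 91.8877)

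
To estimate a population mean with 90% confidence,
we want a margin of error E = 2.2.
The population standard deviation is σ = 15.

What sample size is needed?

Answer: n = 126

Derivation:
z_0.05 = 1.645
n = (z×σ/E)² = (1.645×15/2.2)²
n = 125.7966
Round up: n = 126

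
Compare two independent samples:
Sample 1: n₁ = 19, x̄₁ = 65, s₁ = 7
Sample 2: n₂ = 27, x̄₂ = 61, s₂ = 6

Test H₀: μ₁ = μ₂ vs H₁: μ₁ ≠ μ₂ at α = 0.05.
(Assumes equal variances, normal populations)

Answer: t = 2.0781, reject H₀

Derivation:
Pooled variance: s²_p = [18×7² + 26×6²]/(44) = 41.3182
s_p = 6.4279
SE = s_p×√(1/n₁ + 1/n₂) = 6.4279×√(1/19 + 1/27) = 1.9248
t = (x̄₁ - x̄₂)/SE = (65 - 61)/1.9248 = 2.0781
df = 44, t-critical = ±2.015
Decision: reject H₀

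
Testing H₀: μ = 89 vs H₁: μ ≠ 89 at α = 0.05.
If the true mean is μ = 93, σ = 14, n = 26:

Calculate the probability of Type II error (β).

Answer: β ≈ 0.6922

Derivation:
SE = σ/√n = 14/√26 = 2.7456
Critical values: μ₀ ± z_0.025×SE = 89 ± 1.960×2.7456
Acceptance region: (83.6186, 94.3814)
Under H₁ (μ = 93): z_high = (94.3814 - 93)/2.7456 = 0.5031, z_low = (83.6186 - 93)/2.7456 = -3.4169
β = P(not reject | H₁) = Φ(0.5031) - Φ(-3.4169) ≈ 0.6922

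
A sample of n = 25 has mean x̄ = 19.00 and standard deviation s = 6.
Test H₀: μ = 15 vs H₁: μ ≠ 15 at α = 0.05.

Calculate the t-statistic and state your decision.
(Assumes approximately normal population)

Answer: t = 3.3333, reject H₀

Derivation:
df = n - 1 = 24
SE = s/√n = 6/√25 = 1.2000
t = (x̄ - μ₀)/SE = (19.00 - 15)/1.2000 = 3.3333
Critical value: t_{0.025,24} = ±2.064
p-value ≈ 0.0028
Decision: reject H₀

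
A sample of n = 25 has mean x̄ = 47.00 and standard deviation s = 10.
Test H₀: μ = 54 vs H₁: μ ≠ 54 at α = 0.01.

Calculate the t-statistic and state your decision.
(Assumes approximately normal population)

Answer: t = -3.5000, reject H₀

Derivation:
df = n - 1 = 24
SE = s/√n = 10/√25 = 2.0000
t = (x̄ - μ₀)/SE = (47.00 - 54)/2.0000 = -3.5000
Critical value: t_{0.005,24} = ±2.797
p-value ≈ 0.0018
Decision: reject H₀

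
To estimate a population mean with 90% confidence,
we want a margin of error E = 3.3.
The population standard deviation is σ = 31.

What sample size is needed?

Answer: n = 239

Derivation:
z_0.05 = 1.645
n = (z×σ/E)² = (1.645×31/3.3)²
n = 238.7961
Round up: n = 239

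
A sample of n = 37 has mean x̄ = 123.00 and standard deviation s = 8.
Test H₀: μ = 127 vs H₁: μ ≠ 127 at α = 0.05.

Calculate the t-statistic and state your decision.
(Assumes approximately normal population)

df = n - 1 = 36
SE = s/√n = 8/√37 = 1.3152
t = (x̄ - μ₀)/SE = (123.00 - 127)/1.3152 = -3.0414
Critical value: t_{0.025,36} = ±2.028
p-value ≈ 0.0044
Decision: reject H₀

Answer: t = -3.0414, reject H₀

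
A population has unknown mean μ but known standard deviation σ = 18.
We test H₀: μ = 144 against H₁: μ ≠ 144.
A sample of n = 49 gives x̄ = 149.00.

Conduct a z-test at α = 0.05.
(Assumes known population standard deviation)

Answer: z = 1.9445, fail to reject H₀

Derivation:
Standard error: SE = σ/√n = 18/√49 = 2.5714
z-statistic: z = (x̄ - μ₀)/SE = (149.00 - 144)/2.5714 = 1.9445
Critical value: ±1.960
p-value = 0.0518
Decision: fail to reject H₀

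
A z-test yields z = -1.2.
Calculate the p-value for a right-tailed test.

Answer: p-value ≈ 0.8849

Derivation:
For z = -1.2:
p = P(Z > -1.2) = 1 - Φ(-1.2) = 0.8849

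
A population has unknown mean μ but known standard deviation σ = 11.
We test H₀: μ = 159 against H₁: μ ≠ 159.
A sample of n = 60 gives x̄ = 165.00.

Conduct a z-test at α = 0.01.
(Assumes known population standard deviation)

Answer: z = 4.2251, reject H₀

Derivation:
Standard error: SE = σ/√n = 11/√60 = 1.4201
z-statistic: z = (x̄ - μ₀)/SE = (165.00 - 159)/1.4201 = 4.2251
Critical value: ±2.576
p-value < 0.0001
Decision: reject H₀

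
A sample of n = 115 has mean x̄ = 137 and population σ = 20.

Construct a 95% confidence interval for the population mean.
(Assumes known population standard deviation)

Answer: (133.3446, 140.6554)

Derivation:
Confidence level: 95%, α = 0.05
z_0.025 = 1.960
SE = σ/√n = 20/√115 = 1.8650
Margin of error = 1.960 × 1.8650 = 3.6554
CI: x̄ ± margin = 137 ± 3.6554
CI: (133.3446, 140.6554)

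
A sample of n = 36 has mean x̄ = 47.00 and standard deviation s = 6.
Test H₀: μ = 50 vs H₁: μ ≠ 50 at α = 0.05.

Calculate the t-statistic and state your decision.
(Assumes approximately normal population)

Answer: t = -3.0000, reject H₀

Derivation:
df = n - 1 = 35
SE = s/√n = 6/√36 = 1.0000
t = (x̄ - μ₀)/SE = (47.00 - 50)/1.0000 = -3.0000
Critical value: t_{0.025,35} = ±2.030
p-value ≈ 0.0049
Decision: reject H₀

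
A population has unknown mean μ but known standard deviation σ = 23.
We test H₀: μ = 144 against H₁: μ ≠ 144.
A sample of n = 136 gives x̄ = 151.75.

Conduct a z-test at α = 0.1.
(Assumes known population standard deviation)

Standard error: SE = σ/√n = 23/√136 = 1.9722
z-statistic: z = (x̄ - μ₀)/SE = (151.75 - 144)/1.9722 = 3.9296
Critical value: ±1.645
p-value = 0.0001
Decision: reject H₀

Answer: z = 3.9296, reject H₀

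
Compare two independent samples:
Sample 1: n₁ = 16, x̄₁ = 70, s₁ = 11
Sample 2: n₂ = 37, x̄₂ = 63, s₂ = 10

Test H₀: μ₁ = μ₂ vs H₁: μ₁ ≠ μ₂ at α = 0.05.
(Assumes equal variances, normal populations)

Pooled variance: s²_p = [15×11² + 36×10²]/(51) = 106.1765
s_p = 10.3042
SE = s_p×√(1/n₁ + 1/n₂) = 10.3042×√(1/16 + 1/37) = 3.0831
t = (x̄₁ - x̄₂)/SE = (70 - 63)/3.0831 = 2.2704
df = 51, t-critical = ±2.008
Decision: reject H₀

Answer: t = 2.2704, reject H₀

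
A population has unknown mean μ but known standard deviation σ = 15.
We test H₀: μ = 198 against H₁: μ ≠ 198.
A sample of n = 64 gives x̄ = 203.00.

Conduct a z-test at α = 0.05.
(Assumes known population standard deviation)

Standard error: SE = σ/√n = 15/√64 = 1.8750
z-statistic: z = (x̄ - μ₀)/SE = (203.00 - 198)/1.8750 = 2.6667
Critical value: ±1.960
p-value = 0.0077
Decision: reject H₀

Answer: z = 2.6667, reject H₀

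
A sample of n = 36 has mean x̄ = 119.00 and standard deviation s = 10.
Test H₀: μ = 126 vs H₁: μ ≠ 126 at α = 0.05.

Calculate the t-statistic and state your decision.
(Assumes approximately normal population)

Answer: t = -4.1999, reject H₀

Derivation:
df = n - 1 = 35
SE = s/√n = 10/√36 = 1.6667
t = (x̄ - μ₀)/SE = (119.00 - 126)/1.6667 = -4.1999
Critical value: t_{0.025,35} = ±2.030
p-value ≈ 0.0002
Decision: reject H₀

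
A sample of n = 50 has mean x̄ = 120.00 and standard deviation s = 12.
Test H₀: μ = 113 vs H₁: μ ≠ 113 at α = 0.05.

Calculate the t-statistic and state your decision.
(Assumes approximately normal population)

Answer: t = 4.1247, reject H₀

Derivation:
df = n - 1 = 49
SE = s/√n = 12/√50 = 1.6971
t = (x̄ - μ₀)/SE = (120.00 - 113)/1.6971 = 4.1247
Critical value: t_{0.025,49} = ±2.010
p-value ≈ 0.0001
Decision: reject H₀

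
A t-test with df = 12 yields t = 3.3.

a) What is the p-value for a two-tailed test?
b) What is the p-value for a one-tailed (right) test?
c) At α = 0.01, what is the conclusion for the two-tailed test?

Using t-distribution with df = 12:
a) Two-tailed: p = 2×P(T > 3.3) = 0.0063
b) One-tailed: p = P(T > 3.3) = 0.0032
c) 0.0063 < 0.01, reject H₀

Answer: a) 0.0063, b) 0.0032, c) reject H₀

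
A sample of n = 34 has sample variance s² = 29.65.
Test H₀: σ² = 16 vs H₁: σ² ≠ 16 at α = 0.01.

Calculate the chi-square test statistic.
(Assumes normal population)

Answer: χ² = 61.1531, reject H₀

Derivation:
df = n - 1 = 33
χ² = (n-1)s²/σ₀² = 33×29.65/16 = 61.1531
Critical values: χ²_{0.995,33} = 15.815, χ²_{0.005,33} = 57.648
Rejection region: χ² < 15.815 or χ² > 57.648
Decision: reject H₀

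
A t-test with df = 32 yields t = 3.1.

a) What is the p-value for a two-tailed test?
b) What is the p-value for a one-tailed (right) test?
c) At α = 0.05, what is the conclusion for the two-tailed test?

Using t-distribution with df = 32:
a) Two-tailed: p = 2×P(T > 3.1) = 0.0040
b) One-tailed: p = P(T > 3.1) = 0.0020
c) 0.0040 < 0.05, reject H₀

Answer: a) 0.0040, b) 0.0020, c) reject H₀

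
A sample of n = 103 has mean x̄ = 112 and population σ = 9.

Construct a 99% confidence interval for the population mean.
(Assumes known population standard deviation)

Confidence level: 99%, α = 0.01
z_0.005 = 2.576
SE = σ/√n = 9/√103 = 0.8868
Margin of error = 2.576 × 0.8868 = 2.2844
CI: x̄ ± margin = 112 ± 2.2844
CI: (109.7156, 114.2844)

Answer: (109.7156, 114.2844)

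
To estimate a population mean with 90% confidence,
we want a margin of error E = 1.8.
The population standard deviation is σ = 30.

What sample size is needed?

z_0.05 = 1.645
n = (z×σ/E)² = (1.645×30/1.8)²
n = 751.6736
Round up: n = 752

Answer: n = 752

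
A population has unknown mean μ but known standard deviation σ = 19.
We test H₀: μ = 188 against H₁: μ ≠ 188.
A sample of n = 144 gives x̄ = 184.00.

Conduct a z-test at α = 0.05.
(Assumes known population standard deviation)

Answer: z = -2.5264, reject H₀

Derivation:
Standard error: SE = σ/√n = 19/√144 = 1.5833
z-statistic: z = (x̄ - μ₀)/SE = (184.00 - 188)/1.5833 = -2.5264
Critical value: ±1.960
p-value = 0.0115
Decision: reject H₀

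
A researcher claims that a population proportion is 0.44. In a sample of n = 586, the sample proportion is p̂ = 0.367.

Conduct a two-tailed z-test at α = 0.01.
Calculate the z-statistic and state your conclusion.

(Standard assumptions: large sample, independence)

H₀: p = 0.44, H₁: p ≠ 0.44
Standard error: SE = √(p₀(1-p₀)/n) = √(0.44×0.56/586) = 0.020506
z-statistic: z = (p̂ - p₀)/SE = (0.367 - 0.44)/0.020506 = -3.5599
Critical value: z_0.005 = ±2.576
p-value = 0.0004
Decision: reject H₀ at α = 0.01

Answer: z = -3.5599, reject H₀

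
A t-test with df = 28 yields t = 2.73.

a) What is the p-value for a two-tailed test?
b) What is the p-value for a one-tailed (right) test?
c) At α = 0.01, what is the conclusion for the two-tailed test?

Using t-distribution with df = 28:
a) Two-tailed: p = 2×P(T > 2.73) = 0.0108
b) One-tailed: p = P(T > 2.73) = 0.0054
c) 0.0108 ≥ 0.01, fail to reject H₀

Answer: a) 0.0108, b) 0.0054, c) fail to reject H₀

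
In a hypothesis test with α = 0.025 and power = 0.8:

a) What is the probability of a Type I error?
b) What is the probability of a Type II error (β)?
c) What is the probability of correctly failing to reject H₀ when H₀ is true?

Answer: a) 0.025, b) 0.2, c) 0.975

Derivation:
a) Type I error probability = α = 0.025
b) Power = P(reject H₀ | H₁ true) = 1 - β = 0.8, so Type II error probability = β = 1 - Power = 0.2
c) P(fail to reject H₀ | H₀ true) = 1 - α = 0.975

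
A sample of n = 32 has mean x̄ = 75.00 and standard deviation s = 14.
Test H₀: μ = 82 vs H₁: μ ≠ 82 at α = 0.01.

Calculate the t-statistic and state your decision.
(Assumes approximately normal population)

df = n - 1 = 31
SE = s/√n = 14/√32 = 2.4749
t = (x̄ - μ₀)/SE = (75.00 - 82)/2.4749 = -2.8284
Critical value: t_{0.005,31} = ±2.744
p-value ≈ 0.0081
Decision: reject H₀

Answer: t = -2.8284, reject H₀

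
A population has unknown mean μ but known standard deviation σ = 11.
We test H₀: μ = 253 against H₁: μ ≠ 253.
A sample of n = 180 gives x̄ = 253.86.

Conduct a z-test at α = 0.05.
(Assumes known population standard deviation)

Standard error: SE = σ/√n = 11/√180 = 0.8199
z-statistic: z = (x̄ - μ₀)/SE = (253.86 - 253)/0.8199 = 1.0489
Critical value: ±1.960
p-value = 0.2942
Decision: fail to reject H₀

Answer: z = 1.0489, fail to reject H₀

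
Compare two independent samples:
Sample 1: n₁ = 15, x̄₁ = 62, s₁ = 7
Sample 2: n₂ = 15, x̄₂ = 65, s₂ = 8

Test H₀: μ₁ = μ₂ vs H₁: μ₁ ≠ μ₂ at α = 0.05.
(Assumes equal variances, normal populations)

Answer: t = -1.0930, fail to reject H₀

Derivation:
Pooled variance: s²_p = [14×7² + 14×8²]/(28) = 56.5000
s_p = 7.5166
SE = s_p×√(1/n₁ + 1/n₂) = 7.5166×√(1/15 + 1/15) = 2.7447
t = (x̄₁ - x̄₂)/SE = (62 - 65)/2.7447 = -1.0930
df = 28, t-critical = ±2.048
Decision: fail to reject H₀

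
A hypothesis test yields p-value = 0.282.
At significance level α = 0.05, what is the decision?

Answer: fail to reject H₀

Derivation:
Compare p-value to α:
0.282 ≥ 0.05
Decision: fail to reject H₀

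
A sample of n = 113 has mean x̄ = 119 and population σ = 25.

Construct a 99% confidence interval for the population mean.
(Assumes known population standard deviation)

Answer: (112.9418, 125.0582)

Derivation:
Confidence level: 99%, α = 0.01
z_0.005 = 2.576
SE = σ/√n = 25/√113 = 2.3518
Margin of error = 2.576 × 2.3518 = 6.0582
CI: x̄ ± margin = 119 ± 6.0582
CI: (112.9418, 125.0582)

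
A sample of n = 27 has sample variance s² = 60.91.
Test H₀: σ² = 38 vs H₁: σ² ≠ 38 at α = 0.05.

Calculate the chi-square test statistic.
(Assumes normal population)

Answer: χ² = 41.6753, fail to reject H₀

Derivation:
df = n - 1 = 26
χ² = (n-1)s²/σ₀² = 26×60.91/38 = 41.6753
Critical values: χ²_{0.975,26} = 13.844, χ²_{0.025,26} = 41.923
Rejection region: χ² < 13.844 or χ² > 41.923
Decision: fail to reject H₀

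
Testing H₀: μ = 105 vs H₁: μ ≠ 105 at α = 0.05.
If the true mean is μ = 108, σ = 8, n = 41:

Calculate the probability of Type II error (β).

Answer: β ≈ 0.3295

Derivation:
SE = σ/√n = 8/√41 = 1.2494
Critical values: μ₀ ± z_0.025×SE = 105 ± 1.960×1.2494
Acceptance region: (102.5512, 107.4488)
Under H₁ (μ = 108): z_high = (107.4488 - 108)/1.2494 = -0.4412, z_low = (102.5512 - 108)/1.2494 = -4.3611
β = P(not reject | H₁) = Φ(-0.4412) - Φ(-4.3611) ≈ 0.3295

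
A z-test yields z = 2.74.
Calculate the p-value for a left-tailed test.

For z = 2.74:
p = P(Z < 2.74) = Φ(2.74) = 0.9969

Answer: p-value ≈ 0.9969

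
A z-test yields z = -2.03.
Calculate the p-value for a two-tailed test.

For z = -2.03:
p = 2×P(Z > |-2.03|) = 2×(1 - Φ(2.03)) = 0.0424

Answer: p-value ≈ 0.0424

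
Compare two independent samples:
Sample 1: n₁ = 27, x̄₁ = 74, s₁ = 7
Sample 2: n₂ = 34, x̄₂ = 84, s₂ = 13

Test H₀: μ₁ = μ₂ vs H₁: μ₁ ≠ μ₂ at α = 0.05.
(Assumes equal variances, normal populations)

Pooled variance: s²_p = [26×7² + 33×13²]/(59) = 116.1186
s_p = 10.7758
SE = s_p×√(1/n₁ + 1/n₂) = 10.7758×√(1/27 + 1/34) = 2.7777
t = (x̄₁ - x̄₂)/SE = (74 - 84)/2.7777 = -3.6001
df = 59, t-critical = ±2.001
Decision: reject H₀

Answer: t = -3.6001, reject H₀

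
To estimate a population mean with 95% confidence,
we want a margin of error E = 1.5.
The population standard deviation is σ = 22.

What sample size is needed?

z_0.025 = 1.960
n = (z×σ/E)² = (1.960×22/1.5)²
n = 826.3708
Round up: n = 827

Answer: n = 827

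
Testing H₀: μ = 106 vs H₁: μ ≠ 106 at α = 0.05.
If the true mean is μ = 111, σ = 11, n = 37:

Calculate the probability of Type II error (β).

SE = σ/√n = 11/√37 = 1.8084
Critical values: μ₀ ± z_0.025×SE = 106 ± 1.960×1.8084
Acceptance region: (102.4555, 109.5445)
Under H₁ (μ = 111): z_high = (109.5445 - 111)/1.8084 = -0.8049, z_low = (102.4555 - 111)/1.8084 = -4.7249
β = P(not reject | H₁) = Φ(-0.8049) - Φ(-4.7249) ≈ 0.2104

Answer: β ≈ 0.2104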